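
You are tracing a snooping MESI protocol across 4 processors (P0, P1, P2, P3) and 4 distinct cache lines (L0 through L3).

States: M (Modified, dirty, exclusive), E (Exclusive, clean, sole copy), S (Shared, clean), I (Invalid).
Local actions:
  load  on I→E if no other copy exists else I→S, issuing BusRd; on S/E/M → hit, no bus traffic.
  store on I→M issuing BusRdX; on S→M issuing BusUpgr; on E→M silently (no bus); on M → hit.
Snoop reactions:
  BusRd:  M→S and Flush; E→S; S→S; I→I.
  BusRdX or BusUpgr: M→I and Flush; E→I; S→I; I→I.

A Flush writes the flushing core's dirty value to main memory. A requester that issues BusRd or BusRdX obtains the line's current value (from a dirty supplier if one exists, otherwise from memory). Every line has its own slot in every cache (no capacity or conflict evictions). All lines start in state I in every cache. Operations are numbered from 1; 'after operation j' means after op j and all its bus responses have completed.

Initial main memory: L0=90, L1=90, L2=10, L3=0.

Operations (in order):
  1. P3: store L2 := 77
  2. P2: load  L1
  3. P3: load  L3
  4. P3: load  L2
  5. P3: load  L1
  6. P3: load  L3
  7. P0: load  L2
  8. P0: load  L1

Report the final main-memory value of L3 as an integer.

memory[L3] = 0

[1] P3: store L2 := 77 | P0:I, P1:I, P2:I, P3:M(77) | bus: BusRdX
[2] P2: load  L1 | P0:I, P1:I, P2:E(90), P3:I | bus: BusRd
[3] P3: load  L3 | P0:I, P1:I, P2:I, P3:E(0) | bus: BusRd
[4] P3: load  L2 | P0:I, P1:I, P2:I, P3:M(77) | bus: none
[5] P3: load  L1 | P0:I, P1:I, P2:S(90), P3:S(90) | bus: BusRd
[6] P3: load  L3 | P0:I, P1:I, P2:I, P3:E(0) | bus: none
[7] P0: load  L2 | P0:S(77), P1:I, P2:I, P3:S(77) | bus: BusRd,Flush
[8] P0: load  L1 | P0:S(90), P1:I, P2:S(90), P3:S(90) | bus: BusRd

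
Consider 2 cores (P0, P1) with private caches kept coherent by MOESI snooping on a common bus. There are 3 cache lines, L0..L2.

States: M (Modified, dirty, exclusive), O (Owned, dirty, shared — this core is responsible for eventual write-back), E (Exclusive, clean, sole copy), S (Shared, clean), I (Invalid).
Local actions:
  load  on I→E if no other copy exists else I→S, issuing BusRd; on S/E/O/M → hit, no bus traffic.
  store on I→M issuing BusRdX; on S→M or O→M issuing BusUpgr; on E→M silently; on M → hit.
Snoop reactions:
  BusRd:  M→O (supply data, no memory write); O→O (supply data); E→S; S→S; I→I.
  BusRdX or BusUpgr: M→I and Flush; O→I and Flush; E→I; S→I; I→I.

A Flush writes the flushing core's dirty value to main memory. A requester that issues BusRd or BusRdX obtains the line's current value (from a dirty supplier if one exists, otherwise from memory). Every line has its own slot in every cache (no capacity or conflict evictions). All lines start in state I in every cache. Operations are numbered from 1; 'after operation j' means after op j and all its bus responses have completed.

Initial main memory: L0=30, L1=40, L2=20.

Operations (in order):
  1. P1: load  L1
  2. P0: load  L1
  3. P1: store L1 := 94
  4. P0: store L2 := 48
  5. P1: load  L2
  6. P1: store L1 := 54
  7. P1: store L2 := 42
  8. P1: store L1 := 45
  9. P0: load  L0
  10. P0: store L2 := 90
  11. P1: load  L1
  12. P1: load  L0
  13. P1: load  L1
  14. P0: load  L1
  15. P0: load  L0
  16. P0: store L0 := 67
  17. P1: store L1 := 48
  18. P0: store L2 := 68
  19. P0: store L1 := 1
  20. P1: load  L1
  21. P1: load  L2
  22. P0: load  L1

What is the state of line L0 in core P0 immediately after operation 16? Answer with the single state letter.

state = M

[1] P1: load  L1 | P0:I, P1:E(40) | bus: BusRd
[2] P0: load  L1 | P0:S(40), P1:S(40) | bus: BusRd
[3] P1: store L1 := 94 | P0:I, P1:M(94) | bus: BusUpgr
[4] P0: store L2 := 48 | P0:M(48), P1:I | bus: BusRdX
[5] P1: load  L2 | P0:O(48), P1:S(48) | bus: BusRd
[6] P1: store L1 := 54 | P0:I, P1:M(54) | bus: none
[7] P1: store L2 := 42 | P0:I, P1:M(42) | bus: BusUpgr,Flush
[8] P1: store L1 := 45 | P0:I, P1:M(45) | bus: none
[9] P0: load  L0 | P0:E(30), P1:I | bus: BusRd
[10] P0: store L2 := 90 | P0:M(90), P1:I | bus: BusRdX,Flush
[11] P1: load  L1 | P0:I, P1:M(45) | bus: none
[12] P1: load  L0 | P0:S(30), P1:S(30) | bus: BusRd
[13] P1: load  L1 | P0:I, P1:M(45) | bus: none
[14] P0: load  L1 | P0:S(45), P1:O(45) | bus: BusRd
[15] P0: load  L0 | P0:S(30), P1:S(30) | bus: none
[16] P0: store L0 := 67 | P0:M(67), P1:I | bus: BusUpgr
[17] P1: store L1 := 48 | P0:I, P1:M(48) | bus: BusUpgr
[18] P0: store L2 := 68 | P0:M(68), P1:I | bus: none
[19] P0: store L1 := 1 | P0:M(1), P1:I | bus: BusRdX,Flush
[20] P1: load  L1 | P0:O(1), P1:S(1) | bus: BusRd
[21] P1: load  L2 | P0:O(68), P1:S(68) | bus: BusRd
[22] P0: load  L1 | P0:O(1), P1:S(1) | bus: none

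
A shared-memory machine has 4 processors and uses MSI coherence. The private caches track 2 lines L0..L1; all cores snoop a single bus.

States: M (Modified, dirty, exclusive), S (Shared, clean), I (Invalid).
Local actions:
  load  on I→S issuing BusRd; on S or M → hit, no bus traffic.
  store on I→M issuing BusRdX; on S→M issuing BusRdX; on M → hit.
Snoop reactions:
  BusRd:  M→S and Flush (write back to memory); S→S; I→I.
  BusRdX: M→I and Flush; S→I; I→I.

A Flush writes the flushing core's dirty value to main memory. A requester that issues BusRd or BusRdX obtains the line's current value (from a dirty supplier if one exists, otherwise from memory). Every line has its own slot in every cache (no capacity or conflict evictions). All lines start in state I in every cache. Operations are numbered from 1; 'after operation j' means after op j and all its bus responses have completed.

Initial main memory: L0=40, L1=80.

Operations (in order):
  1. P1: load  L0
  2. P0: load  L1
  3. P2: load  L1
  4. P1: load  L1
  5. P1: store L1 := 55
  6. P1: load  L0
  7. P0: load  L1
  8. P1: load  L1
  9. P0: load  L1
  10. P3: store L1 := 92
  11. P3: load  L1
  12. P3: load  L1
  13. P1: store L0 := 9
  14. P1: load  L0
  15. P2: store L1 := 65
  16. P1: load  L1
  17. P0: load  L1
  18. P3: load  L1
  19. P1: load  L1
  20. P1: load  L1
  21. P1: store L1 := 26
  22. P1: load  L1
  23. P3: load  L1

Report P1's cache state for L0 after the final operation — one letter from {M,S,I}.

state = M

  op1 P1: load  L0 → I/S/I/I on L0; bus BusRd; mem=40
  op2 P0: load  L1 → S/I/I/I on L1; bus BusRd; mem=80
  op3 P2: load  L1 → S/I/S/I on L1; bus BusRd; mem=80
  op4 P1: load  L1 → S/S/S/I on L1; bus BusRd; mem=80
  op5 P1: store L1 := 55 → I/M/I/I on L1; bus BusRdX; mem=80
  op6 P1: load  L0 → I/S/I/I on L0; bus (none); mem=40
  op7 P0: load  L1 → S/S/I/I on L1; bus BusRd Flush; mem=55
  op8 P1: load  L1 → S/S/I/I on L1; bus (none); mem=55
  op9 P0: load  L1 → S/S/I/I on L1; bus (none); mem=55
  op10 P3: store L1 := 92 → I/I/I/M on L1; bus BusRdX; mem=55
  op11 P3: load  L1 → I/I/I/M on L1; bus (none); mem=55
  op12 P3: load  L1 → I/I/I/M on L1; bus (none); mem=55
  op13 P1: store L0 := 9 → I/M/I/I on L0; bus BusRdX; mem=40
  op14 P1: load  L0 → I/M/I/I on L0; bus (none); mem=40
  op15 P2: store L1 := 65 → I/I/M/I on L1; bus BusRdX Flush; mem=92
  op16 P1: load  L1 → I/S/S/I on L1; bus BusRd Flush; mem=65
  op17 P0: load  L1 → S/S/S/I on L1; bus BusRd; mem=65
  op18 P3: load  L1 → S/S/S/S on L1; bus BusRd; mem=65
  op19 P1: load  L1 → S/S/S/S on L1; bus (none); mem=65
  op20 P1: load  L1 → S/S/S/S on L1; bus (none); mem=65
  op21 P1: store L1 := 26 → I/M/I/I on L1; bus BusRdX; mem=65
  op22 P1: load  L1 → I/M/I/I on L1; bus (none); mem=65
  op23 P3: load  L1 → I/S/I/S on L1; bus BusRd Flush; mem=26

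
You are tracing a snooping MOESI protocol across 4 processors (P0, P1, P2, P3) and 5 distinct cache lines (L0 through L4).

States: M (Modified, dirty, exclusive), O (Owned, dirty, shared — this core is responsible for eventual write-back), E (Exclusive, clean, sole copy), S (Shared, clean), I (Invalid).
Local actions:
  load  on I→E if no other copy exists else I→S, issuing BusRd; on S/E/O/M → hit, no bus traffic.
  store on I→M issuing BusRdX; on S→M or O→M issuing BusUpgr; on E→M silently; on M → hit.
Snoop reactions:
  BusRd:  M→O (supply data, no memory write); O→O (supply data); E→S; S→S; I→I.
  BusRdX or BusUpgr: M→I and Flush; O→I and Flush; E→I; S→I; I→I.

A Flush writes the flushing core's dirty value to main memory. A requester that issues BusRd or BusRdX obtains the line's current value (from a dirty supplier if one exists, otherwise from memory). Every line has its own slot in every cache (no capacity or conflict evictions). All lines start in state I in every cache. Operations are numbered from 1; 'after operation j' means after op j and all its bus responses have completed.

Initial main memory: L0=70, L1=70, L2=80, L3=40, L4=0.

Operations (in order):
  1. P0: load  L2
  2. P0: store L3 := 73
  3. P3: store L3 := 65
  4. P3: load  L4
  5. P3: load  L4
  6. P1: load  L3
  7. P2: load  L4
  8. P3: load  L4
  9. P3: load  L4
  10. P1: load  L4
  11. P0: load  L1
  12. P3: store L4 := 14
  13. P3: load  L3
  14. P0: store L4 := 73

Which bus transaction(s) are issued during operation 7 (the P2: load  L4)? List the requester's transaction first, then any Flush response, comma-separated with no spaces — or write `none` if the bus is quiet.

bus = BusRd

  op1 P0: load  L2 → E/I/I/I on L2; bus BusRd; mem=80
  op2 P0: store L3 := 73 → M/I/I/I on L3; bus BusRdX; mem=40
  op3 P3: store L3 := 65 → I/I/I/M on L3; bus BusRdX Flush; mem=73
  op4 P3: load  L4 → I/I/I/E on L4; bus BusRd; mem=0
  op5 P3: load  L4 → I/I/I/E on L4; bus (none); mem=0
  op6 P1: load  L3 → I/S/I/O on L3; bus BusRd; mem=73
  op7 P2: load  L4 → I/I/S/S on L4; bus BusRd; mem=0
  op8 P3: load  L4 → I/I/S/S on L4; bus (none); mem=0
  op9 P3: load  L4 → I/I/S/S on L4; bus (none); mem=0
  op10 P1: load  L4 → I/S/S/S on L4; bus BusRd; mem=0
  op11 P0: load  L1 → E/I/I/I on L1; bus BusRd; mem=70
  op12 P3: store L4 := 14 → I/I/I/M on L4; bus BusUpgr; mem=0
  op13 P3: load  L3 → I/S/I/O on L3; bus (none); mem=73
  op14 P0: store L4 := 73 → M/I/I/I on L4; bus BusRdX Flush; mem=14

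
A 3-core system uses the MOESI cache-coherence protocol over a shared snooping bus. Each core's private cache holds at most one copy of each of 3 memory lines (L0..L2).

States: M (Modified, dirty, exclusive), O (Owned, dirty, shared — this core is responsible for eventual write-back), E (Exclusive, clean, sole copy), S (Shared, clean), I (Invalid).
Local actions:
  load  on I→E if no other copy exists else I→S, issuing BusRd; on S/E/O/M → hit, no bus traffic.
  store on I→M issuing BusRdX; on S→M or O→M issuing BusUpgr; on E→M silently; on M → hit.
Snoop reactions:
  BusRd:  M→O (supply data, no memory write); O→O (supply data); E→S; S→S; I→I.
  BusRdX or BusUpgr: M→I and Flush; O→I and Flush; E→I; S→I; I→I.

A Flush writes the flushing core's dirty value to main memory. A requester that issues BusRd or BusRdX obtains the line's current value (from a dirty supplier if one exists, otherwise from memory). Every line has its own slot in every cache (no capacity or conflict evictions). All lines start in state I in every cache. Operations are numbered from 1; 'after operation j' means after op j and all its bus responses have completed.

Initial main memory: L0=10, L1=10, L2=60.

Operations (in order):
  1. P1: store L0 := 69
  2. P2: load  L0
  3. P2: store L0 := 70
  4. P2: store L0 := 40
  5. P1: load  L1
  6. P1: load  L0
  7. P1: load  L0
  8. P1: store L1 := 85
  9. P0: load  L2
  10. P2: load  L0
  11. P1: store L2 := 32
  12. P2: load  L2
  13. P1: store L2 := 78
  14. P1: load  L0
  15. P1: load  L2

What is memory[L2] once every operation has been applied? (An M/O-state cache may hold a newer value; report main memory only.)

memory[L2] = 60

step 1: P1: store L0 := 69  ⟶  IMI  (L0)  txn=BusRdX  M[L0]=10
step 2: P2: load  L0  ⟶  IOS  (L0)  txn=BusRd  M[L0]=10
step 3: P2: store L0 := 70  ⟶  IIM  (L0)  txn=BusUpgr+Flush  M[L0]=69
step 4: P2: store L0 := 40  ⟶  IIM  (L0)  txn=∅  M[L0]=69
step 5: P1: load  L1  ⟶  IEI  (L1)  txn=BusRd  M[L1]=10
step 6: P1: load  L0  ⟶  ISO  (L0)  txn=BusRd  M[L0]=69
step 7: P1: load  L0  ⟶  ISO  (L0)  txn=∅  M[L0]=69
step 8: P1: store L1 := 85  ⟶  IMI  (L1)  txn=∅  M[L1]=10
step 9: P0: load  L2  ⟶  EII  (L2)  txn=BusRd  M[L2]=60
step 10: P2: load  L0  ⟶  ISO  (L0)  txn=∅  M[L0]=69
step 11: P1: store L2 := 32  ⟶  IMI  (L2)  txn=BusRdX  M[L2]=60
step 12: P2: load  L2  ⟶  IOS  (L2)  txn=BusRd  M[L2]=60
step 13: P1: store L2 := 78  ⟶  IMI  (L2)  txn=BusUpgr  M[L2]=60
step 14: P1: load  L0  ⟶  ISO  (L0)  txn=∅  M[L0]=69
step 15: P1: load  L2  ⟶  IMI  (L2)  txn=∅  M[L2]=60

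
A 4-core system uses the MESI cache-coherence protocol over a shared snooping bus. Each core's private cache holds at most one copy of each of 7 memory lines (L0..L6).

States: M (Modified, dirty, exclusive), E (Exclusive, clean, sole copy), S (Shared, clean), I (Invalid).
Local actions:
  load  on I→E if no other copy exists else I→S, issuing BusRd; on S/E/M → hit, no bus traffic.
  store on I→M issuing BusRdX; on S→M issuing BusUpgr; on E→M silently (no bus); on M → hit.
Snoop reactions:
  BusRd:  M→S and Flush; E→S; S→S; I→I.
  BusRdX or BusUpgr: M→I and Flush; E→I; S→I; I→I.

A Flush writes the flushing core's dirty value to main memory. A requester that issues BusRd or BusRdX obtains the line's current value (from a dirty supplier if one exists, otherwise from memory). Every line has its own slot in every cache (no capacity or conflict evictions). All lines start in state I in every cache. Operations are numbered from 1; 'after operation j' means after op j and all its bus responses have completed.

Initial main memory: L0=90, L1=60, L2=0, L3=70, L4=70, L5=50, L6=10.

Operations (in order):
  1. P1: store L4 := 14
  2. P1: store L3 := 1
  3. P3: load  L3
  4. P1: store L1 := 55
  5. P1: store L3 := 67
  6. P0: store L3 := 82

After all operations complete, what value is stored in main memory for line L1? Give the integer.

memory[L1] = 60

[1] P1: store L4 := 14 | P0:I, P1:M(14), P2:I, P3:I | bus: BusRdX
[2] P1: store L3 := 1 | P0:I, P1:M(1), P2:I, P3:I | bus: BusRdX
[3] P3: load  L3 | P0:I, P1:S(1), P2:I, P3:S(1) | bus: BusRd,Flush
[4] P1: store L1 := 55 | P0:I, P1:M(55), P2:I, P3:I | bus: BusRdX
[5] P1: store L3 := 67 | P0:I, P1:M(67), P2:I, P3:I | bus: BusUpgr
[6] P0: store L3 := 82 | P0:M(82), P1:I, P2:I, P3:I | bus: BusRdX,Flush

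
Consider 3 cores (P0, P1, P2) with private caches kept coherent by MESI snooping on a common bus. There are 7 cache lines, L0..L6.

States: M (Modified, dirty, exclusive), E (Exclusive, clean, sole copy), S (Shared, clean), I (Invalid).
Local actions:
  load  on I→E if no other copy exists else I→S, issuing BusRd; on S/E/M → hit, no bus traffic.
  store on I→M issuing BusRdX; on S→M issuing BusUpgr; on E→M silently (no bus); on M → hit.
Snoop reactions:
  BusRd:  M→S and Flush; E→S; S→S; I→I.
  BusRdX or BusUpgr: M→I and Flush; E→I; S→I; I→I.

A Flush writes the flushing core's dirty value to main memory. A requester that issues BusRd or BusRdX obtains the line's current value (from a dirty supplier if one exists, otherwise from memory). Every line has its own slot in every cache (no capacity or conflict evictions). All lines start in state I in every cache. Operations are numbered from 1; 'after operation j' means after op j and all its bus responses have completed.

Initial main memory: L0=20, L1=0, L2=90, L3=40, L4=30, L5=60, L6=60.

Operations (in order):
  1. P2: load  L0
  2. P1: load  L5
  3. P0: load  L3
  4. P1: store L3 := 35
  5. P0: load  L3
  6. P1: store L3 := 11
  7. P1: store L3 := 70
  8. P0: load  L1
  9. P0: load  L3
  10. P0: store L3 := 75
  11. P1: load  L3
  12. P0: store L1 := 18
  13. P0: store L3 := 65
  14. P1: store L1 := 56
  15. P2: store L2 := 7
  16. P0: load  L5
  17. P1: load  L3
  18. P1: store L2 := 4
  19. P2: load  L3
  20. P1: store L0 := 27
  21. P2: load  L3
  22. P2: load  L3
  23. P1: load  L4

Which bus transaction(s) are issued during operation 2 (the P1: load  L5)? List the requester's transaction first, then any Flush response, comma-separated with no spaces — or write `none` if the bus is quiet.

bus = BusRd

[1] P2: load  L0 | P0:I, P1:I, P2:E(20) | bus: BusRd
[2] P1: load  L5 | P0:I, P1:E(60), P2:I | bus: BusRd
[3] P0: load  L3 | P0:E(40), P1:I, P2:I | bus: BusRd
[4] P1: store L3 := 35 | P0:I, P1:M(35), P2:I | bus: BusRdX
[5] P0: load  L3 | P0:S(35), P1:S(35), P2:I | bus: BusRd,Flush
[6] P1: store L3 := 11 | P0:I, P1:M(11), P2:I | bus: BusUpgr
[7] P1: store L3 := 70 | P0:I, P1:M(70), P2:I | bus: none
[8] P0: load  L1 | P0:E(0), P1:I, P2:I | bus: BusRd
[9] P0: load  L3 | P0:S(70), P1:S(70), P2:I | bus: BusRd,Flush
[10] P0: store L3 := 75 | P0:M(75), P1:I, P2:I | bus: BusUpgr
[11] P1: load  L3 | P0:S(75), P1:S(75), P2:I | bus: BusRd,Flush
[12] P0: store L1 := 18 | P0:M(18), P1:I, P2:I | bus: none
[13] P0: store L3 := 65 | P0:M(65), P1:I, P2:I | bus: BusUpgr
[14] P1: store L1 := 56 | P0:I, P1:M(56), P2:I | bus: BusRdX,Flush
[15] P2: store L2 := 7 | P0:I, P1:I, P2:M(7) | bus: BusRdX
[16] P0: load  L5 | P0:S(60), P1:S(60), P2:I | bus: BusRd
[17] P1: load  L3 | P0:S(65), P1:S(65), P2:I | bus: BusRd,Flush
[18] P1: store L2 := 4 | P0:I, P1:M(4), P2:I | bus: BusRdX,Flush
[19] P2: load  L3 | P0:S(65), P1:S(65), P2:S(65) | bus: BusRd
[20] P1: store L0 := 27 | P0:I, P1:M(27), P2:I | bus: BusRdX
[21] P2: load  L3 | P0:S(65), P1:S(65), P2:S(65) | bus: none
[22] P2: load  L3 | P0:S(65), P1:S(65), P2:S(65) | bus: none
[23] P1: load  L4 | P0:I, P1:E(30), P2:I | bus: BusRd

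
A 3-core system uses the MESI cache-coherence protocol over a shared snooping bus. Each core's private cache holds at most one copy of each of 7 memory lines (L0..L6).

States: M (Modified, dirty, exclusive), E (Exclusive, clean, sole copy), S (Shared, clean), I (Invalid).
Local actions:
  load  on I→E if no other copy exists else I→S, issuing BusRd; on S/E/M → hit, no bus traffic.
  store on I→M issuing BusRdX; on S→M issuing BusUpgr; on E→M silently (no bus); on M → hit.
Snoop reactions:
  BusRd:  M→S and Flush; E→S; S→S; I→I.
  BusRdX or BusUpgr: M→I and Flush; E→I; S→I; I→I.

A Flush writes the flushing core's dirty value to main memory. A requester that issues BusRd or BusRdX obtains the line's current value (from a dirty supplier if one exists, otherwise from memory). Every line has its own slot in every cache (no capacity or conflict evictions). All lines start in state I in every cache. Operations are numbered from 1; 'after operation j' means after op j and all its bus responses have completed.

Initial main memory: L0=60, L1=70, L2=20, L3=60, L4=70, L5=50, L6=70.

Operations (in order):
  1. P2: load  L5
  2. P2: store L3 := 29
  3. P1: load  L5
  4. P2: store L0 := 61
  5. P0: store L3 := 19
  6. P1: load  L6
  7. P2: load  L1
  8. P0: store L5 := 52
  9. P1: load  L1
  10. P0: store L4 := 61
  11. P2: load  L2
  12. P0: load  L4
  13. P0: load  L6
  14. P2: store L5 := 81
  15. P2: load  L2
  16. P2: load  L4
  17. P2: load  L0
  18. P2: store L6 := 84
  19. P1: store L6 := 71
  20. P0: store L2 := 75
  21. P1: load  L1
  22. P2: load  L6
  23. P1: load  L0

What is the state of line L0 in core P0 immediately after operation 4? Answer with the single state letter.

state = I

step 1: P2: load  L5  ⟶  IIE  (L5)  txn=BusRd  M[L5]=50
step 2: P2: store L3 := 29  ⟶  IIM  (L3)  txn=BusRdX  M[L3]=60
step 3: P1: load  L5  ⟶  ISS  (L5)  txn=BusRd  M[L5]=50
step 4: P2: store L0 := 61  ⟶  IIM  (L0)  txn=BusRdX  M[L0]=60
step 5: P0: store L3 := 19  ⟶  MII  (L3)  txn=BusRdX+Flush  M[L3]=29
step 6: P1: load  L6  ⟶  IEI  (L6)  txn=BusRd  M[L6]=70
step 7: P2: load  L1  ⟶  IIE  (L1)  txn=BusRd  M[L1]=70
step 8: P0: store L5 := 52  ⟶  MII  (L5)  txn=BusRdX  M[L5]=50
step 9: P1: load  L1  ⟶  ISS  (L1)  txn=BusRd  M[L1]=70
step 10: P0: store L4 := 61  ⟶  MII  (L4)  txn=BusRdX  M[L4]=70
step 11: P2: load  L2  ⟶  IIE  (L2)  txn=BusRd  M[L2]=20
step 12: P0: load  L4  ⟶  MII  (L4)  txn=∅  M[L4]=70
step 13: P0: load  L6  ⟶  SSI  (L6)  txn=BusRd  M[L6]=70
step 14: P2: store L5 := 81  ⟶  IIM  (L5)  txn=BusRdX+Flush  M[L5]=52
step 15: P2: load  L2  ⟶  IIE  (L2)  txn=∅  M[L2]=20
step 16: P2: load  L4  ⟶  SIS  (L4)  txn=BusRd+Flush  M[L4]=61
step 17: P2: load  L0  ⟶  IIM  (L0)  txn=∅  M[L0]=60
step 18: P2: store L6 := 84  ⟶  IIM  (L6)  txn=BusRdX  M[L6]=70
step 19: P1: store L6 := 71  ⟶  IMI  (L6)  txn=BusRdX+Flush  M[L6]=84
step 20: P0: store L2 := 75  ⟶  MII  (L2)  txn=BusRdX  M[L2]=20
step 21: P1: load  L1  ⟶  ISS  (L1)  txn=∅  M[L1]=70
step 22: P2: load  L6  ⟶  ISS  (L6)  txn=BusRd+Flush  M[L6]=71
step 23: P1: load  L0  ⟶  ISS  (L0)  txn=BusRd+Flush  M[L0]=61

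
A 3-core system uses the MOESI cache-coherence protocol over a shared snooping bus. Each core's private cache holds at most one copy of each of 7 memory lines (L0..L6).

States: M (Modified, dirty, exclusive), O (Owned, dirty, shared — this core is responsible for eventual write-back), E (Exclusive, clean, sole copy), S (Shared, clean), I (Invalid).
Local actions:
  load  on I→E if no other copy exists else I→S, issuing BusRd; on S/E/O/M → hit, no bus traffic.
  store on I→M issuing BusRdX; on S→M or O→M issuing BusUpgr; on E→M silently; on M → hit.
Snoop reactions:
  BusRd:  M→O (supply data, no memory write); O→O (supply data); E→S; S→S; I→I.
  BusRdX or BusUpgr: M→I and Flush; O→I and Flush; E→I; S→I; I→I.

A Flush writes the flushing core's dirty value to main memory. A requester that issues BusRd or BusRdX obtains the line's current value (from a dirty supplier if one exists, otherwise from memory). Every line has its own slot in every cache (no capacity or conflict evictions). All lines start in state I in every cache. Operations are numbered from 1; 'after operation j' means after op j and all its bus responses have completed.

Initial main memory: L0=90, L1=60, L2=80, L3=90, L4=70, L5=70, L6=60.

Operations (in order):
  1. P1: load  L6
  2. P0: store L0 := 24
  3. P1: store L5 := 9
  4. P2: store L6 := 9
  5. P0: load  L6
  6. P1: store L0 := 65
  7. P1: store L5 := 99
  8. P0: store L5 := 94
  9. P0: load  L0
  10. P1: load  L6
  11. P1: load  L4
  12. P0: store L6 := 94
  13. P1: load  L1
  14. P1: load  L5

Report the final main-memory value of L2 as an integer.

  op1 P1: load  L6 → I/E/I on L6; bus BusRd; mem=60
  op2 P0: store L0 := 24 → M/I/I on L0; bus BusRdX; mem=90
  op3 P1: store L5 := 9 → I/M/I on L5; bus BusRdX; mem=70
  op4 P2: store L6 := 9 → I/I/M on L6; bus BusRdX; mem=60
  op5 P0: load  L6 → S/I/O on L6; bus BusRd; mem=60
  op6 P1: store L0 := 65 → I/M/I on L0; bus BusRdX Flush; mem=24
  op7 P1: store L5 := 99 → I/M/I on L5; bus (none); mem=70
  op8 P0: store L5 := 94 → M/I/I on L5; bus BusRdX Flush; mem=99
  op9 P0: load  L0 → S/O/I on L0; bus BusRd; mem=24
  op10 P1: load  L6 → S/S/O on L6; bus BusRd; mem=60
  op11 P1: load  L4 → I/E/I on L4; bus BusRd; mem=70
  op12 P0: store L6 := 94 → M/I/I on L6; bus BusUpgr Flush; mem=9
  op13 P1: load  L1 → I/E/I on L1; bus BusRd; mem=60
  op14 P1: load  L5 → O/S/I on L5; bus BusRd; mem=99

memory[L2] = 80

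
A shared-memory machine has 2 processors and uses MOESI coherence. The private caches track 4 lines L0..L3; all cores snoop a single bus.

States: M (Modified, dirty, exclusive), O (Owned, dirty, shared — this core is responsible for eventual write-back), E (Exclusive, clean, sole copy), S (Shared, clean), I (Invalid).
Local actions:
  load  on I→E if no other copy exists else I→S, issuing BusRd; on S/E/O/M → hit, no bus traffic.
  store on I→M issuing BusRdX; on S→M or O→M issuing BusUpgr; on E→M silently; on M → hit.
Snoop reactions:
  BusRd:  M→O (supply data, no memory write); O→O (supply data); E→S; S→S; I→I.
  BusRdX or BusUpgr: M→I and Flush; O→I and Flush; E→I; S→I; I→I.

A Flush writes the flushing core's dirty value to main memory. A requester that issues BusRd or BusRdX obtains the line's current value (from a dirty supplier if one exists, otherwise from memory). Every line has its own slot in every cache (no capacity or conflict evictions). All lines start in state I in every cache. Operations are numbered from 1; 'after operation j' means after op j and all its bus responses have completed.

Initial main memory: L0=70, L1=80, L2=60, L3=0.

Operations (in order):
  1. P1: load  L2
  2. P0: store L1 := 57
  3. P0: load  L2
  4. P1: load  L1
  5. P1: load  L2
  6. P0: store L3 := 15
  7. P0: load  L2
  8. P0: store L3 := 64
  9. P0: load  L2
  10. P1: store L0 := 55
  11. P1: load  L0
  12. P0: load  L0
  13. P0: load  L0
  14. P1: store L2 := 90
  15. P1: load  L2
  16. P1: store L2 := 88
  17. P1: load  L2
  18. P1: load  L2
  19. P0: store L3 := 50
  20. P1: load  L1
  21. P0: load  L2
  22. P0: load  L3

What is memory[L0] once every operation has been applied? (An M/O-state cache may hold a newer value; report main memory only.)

memory[L0] = 70

  op1 P1: load  L2 → I/E on L2; bus BusRd; mem=60
  op2 P0: store L1 := 57 → M/I on L1; bus BusRdX; mem=80
  op3 P0: load  L2 → S/S on L2; bus BusRd; mem=60
  op4 P1: load  L1 → O/S on L1; bus BusRd; mem=80
  op5 P1: load  L2 → S/S on L2; bus (none); mem=60
  op6 P0: store L3 := 15 → M/I on L3; bus BusRdX; mem=0
  op7 P0: load  L2 → S/S on L2; bus (none); mem=60
  op8 P0: store L3 := 64 → M/I on L3; bus (none); mem=0
  op9 P0: load  L2 → S/S on L2; bus (none); mem=60
  op10 P1: store L0 := 55 → I/M on L0; bus BusRdX; mem=70
  op11 P1: load  L0 → I/M on L0; bus (none); mem=70
  op12 P0: load  L0 → S/O on L0; bus BusRd; mem=70
  op13 P0: load  L0 → S/O on L0; bus (none); mem=70
  op14 P1: store L2 := 90 → I/M on L2; bus BusUpgr; mem=60
  op15 P1: load  L2 → I/M on L2; bus (none); mem=60
  op16 P1: store L2 := 88 → I/M on L2; bus (none); mem=60
  op17 P1: load  L2 → I/M on L2; bus (none); mem=60
  op18 P1: load  L2 → I/M on L2; bus (none); mem=60
  op19 P0: store L3 := 50 → M/I on L3; bus (none); mem=0
  op20 P1: load  L1 → O/S on L1; bus (none); mem=80
  op21 P0: load  L2 → S/O on L2; bus BusRd; mem=60
  op22 P0: load  L3 → M/I on L3; bus (none); mem=0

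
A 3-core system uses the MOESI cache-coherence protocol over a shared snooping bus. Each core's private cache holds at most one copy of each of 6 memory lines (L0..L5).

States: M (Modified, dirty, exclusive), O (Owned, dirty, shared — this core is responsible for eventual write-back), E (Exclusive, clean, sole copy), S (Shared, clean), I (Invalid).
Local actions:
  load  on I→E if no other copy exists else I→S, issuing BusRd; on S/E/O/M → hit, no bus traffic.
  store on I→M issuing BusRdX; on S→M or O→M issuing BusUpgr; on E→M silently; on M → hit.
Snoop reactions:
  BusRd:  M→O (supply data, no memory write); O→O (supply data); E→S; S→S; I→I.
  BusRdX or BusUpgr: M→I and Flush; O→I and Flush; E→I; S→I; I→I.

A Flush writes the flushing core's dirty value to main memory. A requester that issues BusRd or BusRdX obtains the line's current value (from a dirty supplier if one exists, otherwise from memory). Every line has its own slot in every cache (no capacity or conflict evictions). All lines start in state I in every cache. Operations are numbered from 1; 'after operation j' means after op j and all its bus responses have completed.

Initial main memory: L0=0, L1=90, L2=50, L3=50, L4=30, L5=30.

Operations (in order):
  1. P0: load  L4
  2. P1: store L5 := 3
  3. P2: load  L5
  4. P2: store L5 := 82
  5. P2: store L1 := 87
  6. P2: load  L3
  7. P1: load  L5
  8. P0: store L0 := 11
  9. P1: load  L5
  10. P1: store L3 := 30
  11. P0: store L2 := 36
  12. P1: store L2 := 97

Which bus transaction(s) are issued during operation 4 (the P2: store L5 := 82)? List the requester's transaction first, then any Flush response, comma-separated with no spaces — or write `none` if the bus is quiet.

bus = BusUpgr,Flush

step 1: P0: load  L4  ⟶  EII  (L4)  txn=BusRd  M[L4]=30
step 2: P1: store L5 := 3  ⟶  IMI  (L5)  txn=BusRdX  M[L5]=30
step 3: P2: load  L5  ⟶  IOS  (L5)  txn=BusRd  M[L5]=30
step 4: P2: store L5 := 82  ⟶  IIM  (L5)  txn=BusUpgr+Flush  M[L5]=3
step 5: P2: store L1 := 87  ⟶  IIM  (L1)  txn=BusRdX  M[L1]=90
step 6: P2: load  L3  ⟶  IIE  (L3)  txn=BusRd  M[L3]=50
step 7: P1: load  L5  ⟶  ISO  (L5)  txn=BusRd  M[L5]=3
step 8: P0: store L0 := 11  ⟶  MII  (L0)  txn=BusRdX  M[L0]=0
step 9: P1: load  L5  ⟶  ISO  (L5)  txn=∅  M[L5]=3
step 10: P1: store L3 := 30  ⟶  IMI  (L3)  txn=BusRdX  M[L3]=50
step 11: P0: store L2 := 36  ⟶  MII  (L2)  txn=BusRdX  M[L2]=50
step 12: P1: store L2 := 97  ⟶  IMI  (L2)  txn=BusRdX+Flush  M[L2]=36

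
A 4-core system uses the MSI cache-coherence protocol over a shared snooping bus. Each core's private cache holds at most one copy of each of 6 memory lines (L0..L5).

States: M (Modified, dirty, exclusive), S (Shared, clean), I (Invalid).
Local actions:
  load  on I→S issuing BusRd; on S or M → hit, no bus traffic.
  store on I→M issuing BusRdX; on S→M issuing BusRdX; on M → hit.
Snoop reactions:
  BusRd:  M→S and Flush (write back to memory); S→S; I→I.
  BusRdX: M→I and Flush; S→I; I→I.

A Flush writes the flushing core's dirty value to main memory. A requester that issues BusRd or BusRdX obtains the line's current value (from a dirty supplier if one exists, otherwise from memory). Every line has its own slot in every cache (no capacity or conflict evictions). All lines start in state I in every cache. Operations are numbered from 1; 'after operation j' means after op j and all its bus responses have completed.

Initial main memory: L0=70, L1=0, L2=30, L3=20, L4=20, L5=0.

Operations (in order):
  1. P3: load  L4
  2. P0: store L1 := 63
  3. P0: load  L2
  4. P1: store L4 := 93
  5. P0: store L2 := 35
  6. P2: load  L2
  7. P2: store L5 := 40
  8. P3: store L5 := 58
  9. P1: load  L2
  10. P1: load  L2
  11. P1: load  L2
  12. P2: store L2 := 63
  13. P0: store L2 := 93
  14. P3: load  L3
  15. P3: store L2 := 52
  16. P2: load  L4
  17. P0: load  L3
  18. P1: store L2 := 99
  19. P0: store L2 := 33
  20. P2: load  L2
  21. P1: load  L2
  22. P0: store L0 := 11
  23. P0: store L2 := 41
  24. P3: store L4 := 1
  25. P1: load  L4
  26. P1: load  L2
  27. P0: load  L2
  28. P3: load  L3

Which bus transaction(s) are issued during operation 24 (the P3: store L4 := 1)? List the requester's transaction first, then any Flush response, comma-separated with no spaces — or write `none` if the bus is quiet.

bus = BusRdX

1. P3: load  L4  bus=[BusRd]  L4: P0=I P1=I P2=I P3=S  mem[L4]=20
2. P0: store L1 := 63  bus=[BusRdX]  L1: P0=M P1=I P2=I P3=I  mem[L1]=0
3. P0: load  L2  bus=[BusRd]  L2: P0=S P1=I P2=I P3=I  mem[L2]=30
4. P1: store L4 := 93  bus=[BusRdX]  L4: P0=I P1=M P2=I P3=I  mem[L4]=20
5. P0: store L2 := 35  bus=[BusRdX]  L2: P0=M P1=I P2=I P3=I  mem[L2]=30
6. P2: load  L2  bus=[BusRd,Flush]  L2: P0=S P1=I P2=S P3=I  mem[L2]=35
7. P2: store L5 := 40  bus=[BusRdX]  L5: P0=I P1=I P2=M P3=I  mem[L5]=0
8. P3: store L5 := 58  bus=[BusRdX,Flush]  L5: P0=I P1=I P2=I P3=M  mem[L5]=40
9. P1: load  L2  bus=[BusRd]  L2: P0=S P1=S P2=S P3=I  mem[L2]=35
10. P1: load  L2  bus=[-]  L2: P0=S P1=S P2=S P3=I  mem[L2]=35
11. P1: load  L2  bus=[-]  L2: P0=S P1=S P2=S P3=I  mem[L2]=35
12. P2: store L2 := 63  bus=[BusRdX]  L2: P0=I P1=I P2=M P3=I  mem[L2]=35
13. P0: store L2 := 93  bus=[BusRdX,Flush]  L2: P0=M P1=I P2=I P3=I  mem[L2]=63
14. P3: load  L3  bus=[BusRd]  L3: P0=I P1=I P2=I P3=S  mem[L3]=20
15. P3: store L2 := 52  bus=[BusRdX,Flush]  L2: P0=I P1=I P2=I P3=M  mem[L2]=93
16. P2: load  L4  bus=[BusRd,Flush]  L4: P0=I P1=S P2=S P3=I  mem[L4]=93
17. P0: load  L3  bus=[BusRd]  L3: P0=S P1=I P2=I P3=S  mem[L3]=20
18. P1: store L2 := 99  bus=[BusRdX,Flush]  L2: P0=I P1=M P2=I P3=I  mem[L2]=52
19. P0: store L2 := 33  bus=[BusRdX,Flush]  L2: P0=M P1=I P2=I P3=I  mem[L2]=99
20. P2: load  L2  bus=[BusRd,Flush]  L2: P0=S P1=I P2=S P3=I  mem[L2]=33
21. P1: load  L2  bus=[BusRd]  L2: P0=S P1=S P2=S P3=I  mem[L2]=33
22. P0: store L0 := 11  bus=[BusRdX]  L0: P0=M P1=I P2=I P3=I  mem[L0]=70
23. P0: store L2 := 41  bus=[BusRdX]  L2: P0=M P1=I P2=I P3=I  mem[L2]=33
24. P3: store L4 := 1  bus=[BusRdX]  L4: P0=I P1=I P2=I P3=M  mem[L4]=93
25. P1: load  L4  bus=[BusRd,Flush]  L4: P0=I P1=S P2=I P3=S  mem[L4]=1
26. P1: load  L2  bus=[BusRd,Flush]  L2: P0=S P1=S P2=I P3=I  mem[L2]=41
27. P0: load  L2  bus=[-]  L2: P0=S P1=S P2=I P3=I  mem[L2]=41
28. P3: load  L3  bus=[-]  L3: P0=S P1=I P2=I P3=S  mem[L3]=20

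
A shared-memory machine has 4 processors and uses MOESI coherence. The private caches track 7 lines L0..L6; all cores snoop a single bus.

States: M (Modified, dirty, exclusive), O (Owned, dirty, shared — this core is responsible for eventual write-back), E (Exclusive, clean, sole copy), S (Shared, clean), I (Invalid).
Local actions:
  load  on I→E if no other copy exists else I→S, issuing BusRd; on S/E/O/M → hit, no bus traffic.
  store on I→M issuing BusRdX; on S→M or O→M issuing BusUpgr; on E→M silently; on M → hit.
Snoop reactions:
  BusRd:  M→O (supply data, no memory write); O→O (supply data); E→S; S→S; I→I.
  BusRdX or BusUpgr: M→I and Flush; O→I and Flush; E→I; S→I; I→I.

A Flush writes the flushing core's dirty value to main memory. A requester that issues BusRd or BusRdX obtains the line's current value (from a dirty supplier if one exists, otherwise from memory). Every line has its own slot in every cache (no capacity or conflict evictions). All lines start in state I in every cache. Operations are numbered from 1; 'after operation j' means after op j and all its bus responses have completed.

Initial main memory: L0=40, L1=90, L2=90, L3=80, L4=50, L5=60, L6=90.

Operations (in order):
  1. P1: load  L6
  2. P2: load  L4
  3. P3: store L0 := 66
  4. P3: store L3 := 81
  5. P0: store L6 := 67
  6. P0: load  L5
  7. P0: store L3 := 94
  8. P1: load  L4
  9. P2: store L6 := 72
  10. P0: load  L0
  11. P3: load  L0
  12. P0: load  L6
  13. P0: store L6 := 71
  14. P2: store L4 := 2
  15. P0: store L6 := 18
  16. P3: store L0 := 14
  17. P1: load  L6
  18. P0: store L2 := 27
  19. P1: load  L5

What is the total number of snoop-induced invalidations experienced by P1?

invalidations = 2

  op1 P1: load  L6 → I/E/I/I on L6; bus BusRd; mem=90
  op2 P2: load  L4 → I/I/E/I on L4; bus BusRd; mem=50
  op3 P3: store L0 := 66 → I/I/I/M on L0; bus BusRdX; mem=40
  op4 P3: store L3 := 81 → I/I/I/M on L3; bus BusRdX; mem=80
  op5 P0: store L6 := 67 → M/I/I/I on L6; bus BusRdX; mem=90
  op6 P0: load  L5 → E/I/I/I on L5; bus BusRd; mem=60
  op7 P0: store L3 := 94 → M/I/I/I on L3; bus BusRdX Flush; mem=81
  op8 P1: load  L4 → I/S/S/I on L4; bus BusRd; mem=50
  op9 P2: store L6 := 72 → I/I/M/I on L6; bus BusRdX Flush; mem=67
  op10 P0: load  L0 → S/I/I/O on L0; bus BusRd; mem=40
  op11 P3: load  L0 → S/I/I/O on L0; bus (none); mem=40
  op12 P0: load  L6 → S/I/O/I on L6; bus BusRd; mem=67
  op13 P0: store L6 := 71 → M/I/I/I on L6; bus BusUpgr Flush; mem=72
  op14 P2: store L4 := 2 → I/I/M/I on L4; bus BusUpgr; mem=50
  op15 P0: store L6 := 18 → M/I/I/I on L6; bus (none); mem=72
  op16 P3: store L0 := 14 → I/I/I/M on L0; bus BusUpgr; mem=40
  op17 P1: load  L6 → O/S/I/I on L6; bus BusRd; mem=72
  op18 P0: store L2 := 27 → M/I/I/I on L2; bus BusRdX; mem=90
  op19 P1: load  L5 → S/S/I/I on L5; bus BusRd; mem=60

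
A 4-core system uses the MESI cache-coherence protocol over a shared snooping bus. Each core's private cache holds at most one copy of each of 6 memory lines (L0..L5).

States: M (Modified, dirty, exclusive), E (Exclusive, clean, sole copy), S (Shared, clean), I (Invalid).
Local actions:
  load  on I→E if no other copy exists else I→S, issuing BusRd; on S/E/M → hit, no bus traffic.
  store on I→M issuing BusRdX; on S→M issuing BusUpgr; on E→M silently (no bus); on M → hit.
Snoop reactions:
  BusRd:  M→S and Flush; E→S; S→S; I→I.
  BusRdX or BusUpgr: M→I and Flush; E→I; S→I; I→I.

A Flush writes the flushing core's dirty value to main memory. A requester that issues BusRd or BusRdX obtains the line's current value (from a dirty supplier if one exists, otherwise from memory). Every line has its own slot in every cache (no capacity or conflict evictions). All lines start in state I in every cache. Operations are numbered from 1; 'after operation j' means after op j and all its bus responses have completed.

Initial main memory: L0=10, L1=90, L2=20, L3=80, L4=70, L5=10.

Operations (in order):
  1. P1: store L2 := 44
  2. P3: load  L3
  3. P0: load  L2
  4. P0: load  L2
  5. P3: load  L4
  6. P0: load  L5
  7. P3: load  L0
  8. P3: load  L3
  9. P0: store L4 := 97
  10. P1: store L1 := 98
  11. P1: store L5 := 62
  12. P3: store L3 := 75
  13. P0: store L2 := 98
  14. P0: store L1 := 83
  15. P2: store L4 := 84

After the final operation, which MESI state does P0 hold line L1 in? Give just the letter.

state = M

1. P1: store L2 := 44  bus=[BusRdX]  L2: P0=I P1=M P2=I P3=I  mem[L2]=20
2. P3: load  L3  bus=[BusRd]  L3: P0=I P1=I P2=I P3=E  mem[L3]=80
3. P0: load  L2  bus=[BusRd,Flush]  L2: P0=S P1=S P2=I P3=I  mem[L2]=44
4. P0: load  L2  bus=[-]  L2: P0=S P1=S P2=I P3=I  mem[L2]=44
5. P3: load  L4  bus=[BusRd]  L4: P0=I P1=I P2=I P3=E  mem[L4]=70
6. P0: load  L5  bus=[BusRd]  L5: P0=E P1=I P2=I P3=I  mem[L5]=10
7. P3: load  L0  bus=[BusRd]  L0: P0=I P1=I P2=I P3=E  mem[L0]=10
8. P3: load  L3  bus=[-]  L3: P0=I P1=I P2=I P3=E  mem[L3]=80
9. P0: store L4 := 97  bus=[BusRdX]  L4: P0=M P1=I P2=I P3=I  mem[L4]=70
10. P1: store L1 := 98  bus=[BusRdX]  L1: P0=I P1=M P2=I P3=I  mem[L1]=90
11. P1: store L5 := 62  bus=[BusRdX]  L5: P0=I P1=M P2=I P3=I  mem[L5]=10
12. P3: store L3 := 75  bus=[-]  L3: P0=I P1=I P2=I P3=M  mem[L3]=80
13. P0: store L2 := 98  bus=[BusUpgr]  L2: P0=M P1=I P2=I P3=I  mem[L2]=44
14. P0: store L1 := 83  bus=[BusRdX,Flush]  L1: P0=M P1=I P2=I P3=I  mem[L1]=98
15. P2: store L4 := 84  bus=[BusRdX,Flush]  L4: P0=I P1=I P2=M P3=I  mem[L4]=97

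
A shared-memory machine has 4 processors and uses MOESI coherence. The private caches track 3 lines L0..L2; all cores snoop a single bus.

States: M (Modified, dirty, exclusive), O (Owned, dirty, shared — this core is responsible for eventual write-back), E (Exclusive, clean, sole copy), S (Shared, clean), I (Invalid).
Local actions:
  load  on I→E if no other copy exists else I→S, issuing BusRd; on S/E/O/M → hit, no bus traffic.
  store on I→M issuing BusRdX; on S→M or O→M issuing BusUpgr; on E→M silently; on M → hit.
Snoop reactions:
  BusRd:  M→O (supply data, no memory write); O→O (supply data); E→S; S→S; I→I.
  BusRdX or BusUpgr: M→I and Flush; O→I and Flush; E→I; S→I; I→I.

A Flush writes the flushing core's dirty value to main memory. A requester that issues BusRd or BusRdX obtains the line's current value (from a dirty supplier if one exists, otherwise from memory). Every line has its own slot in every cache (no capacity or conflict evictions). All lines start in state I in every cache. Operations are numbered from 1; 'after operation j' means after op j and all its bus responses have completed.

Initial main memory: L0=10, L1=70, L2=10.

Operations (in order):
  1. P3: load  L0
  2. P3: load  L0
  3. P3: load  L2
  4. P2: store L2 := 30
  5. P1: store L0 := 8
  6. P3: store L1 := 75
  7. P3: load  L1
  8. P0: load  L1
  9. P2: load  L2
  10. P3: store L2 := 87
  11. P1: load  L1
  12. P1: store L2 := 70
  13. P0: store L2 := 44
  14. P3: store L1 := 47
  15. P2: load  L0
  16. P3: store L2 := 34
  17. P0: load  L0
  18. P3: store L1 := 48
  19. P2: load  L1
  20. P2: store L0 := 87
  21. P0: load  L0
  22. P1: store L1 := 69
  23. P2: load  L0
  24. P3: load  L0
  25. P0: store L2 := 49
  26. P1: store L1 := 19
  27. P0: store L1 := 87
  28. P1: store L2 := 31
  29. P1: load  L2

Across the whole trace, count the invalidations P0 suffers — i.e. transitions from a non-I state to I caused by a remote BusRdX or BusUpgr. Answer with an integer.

step 1: P3: load  L0  ⟶  IIIE  (L0)  txn=BusRd  M[L0]=10
step 2: P3: load  L0  ⟶  IIIE  (L0)  txn=∅  M[L0]=10
step 3: P3: load  L2  ⟶  IIIE  (L2)  txn=BusRd  M[L2]=10
step 4: P2: store L2 := 30  ⟶  IIMI  (L2)  txn=BusRdX  M[L2]=10
step 5: P1: store L0 := 8  ⟶  IMII  (L0)  txn=BusRdX  M[L0]=10
step 6: P3: store L1 := 75  ⟶  IIIM  (L1)  txn=BusRdX  M[L1]=70
step 7: P3: load  L1  ⟶  IIIM  (L1)  txn=∅  M[L1]=70
step 8: P0: load  L1  ⟶  SIIO  (L1)  txn=BusRd  M[L1]=70
step 9: P2: load  L2  ⟶  IIMI  (L2)  txn=∅  M[L2]=10
step 10: P3: store L2 := 87  ⟶  IIIM  (L2)  txn=BusRdX+Flush  M[L2]=30
step 11: P1: load  L1  ⟶  SSIO  (L1)  txn=BusRd  M[L1]=70
step 12: P1: store L2 := 70  ⟶  IMII  (L2)  txn=BusRdX+Flush  M[L2]=87
step 13: P0: store L2 := 44  ⟶  MIII  (L2)  txn=BusRdX+Flush  M[L2]=70
step 14: P3: store L1 := 47  ⟶  IIIM  (L1)  txn=BusUpgr  M[L1]=70
step 15: P2: load  L0  ⟶  IOSI  (L0)  txn=BusRd  M[L0]=10
step 16: P3: store L2 := 34  ⟶  IIIM  (L2)  txn=BusRdX+Flush  M[L2]=44
step 17: P0: load  L0  ⟶  SOSI  (L0)  txn=BusRd  M[L0]=10
step 18: P3: store L1 := 48  ⟶  IIIM  (L1)  txn=∅  M[L1]=70
step 19: P2: load  L1  ⟶  IISO  (L1)  txn=BusRd  M[L1]=70
step 20: P2: store L0 := 87  ⟶  IIMI  (L0)  txn=BusUpgr+Flush  M[L0]=8
step 21: P0: load  L0  ⟶  SIOI  (L0)  txn=BusRd  M[L0]=8
step 22: P1: store L1 := 69  ⟶  IMII  (L1)  txn=BusRdX+Flush  M[L1]=48
step 23: P2: load  L0  ⟶  SIOI  (L0)  txn=∅  M[L0]=8
step 24: P3: load  L0  ⟶  SIOS  (L0)  txn=BusRd  M[L0]=8
step 25: P0: store L2 := 49  ⟶  MIII  (L2)  txn=BusRdX+Flush  M[L2]=34
step 26: P1: store L1 := 19  ⟶  IMII  (L1)  txn=∅  M[L1]=48
step 27: P0: store L1 := 87  ⟶  MIII  (L1)  txn=BusRdX+Flush  M[L1]=19
step 28: P1: store L2 := 31  ⟶  IMII  (L2)  txn=BusRdX+Flush  M[L2]=49
step 29: P1: load  L2  ⟶  IMII  (L2)  txn=∅  M[L2]=49

invalidations = 4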